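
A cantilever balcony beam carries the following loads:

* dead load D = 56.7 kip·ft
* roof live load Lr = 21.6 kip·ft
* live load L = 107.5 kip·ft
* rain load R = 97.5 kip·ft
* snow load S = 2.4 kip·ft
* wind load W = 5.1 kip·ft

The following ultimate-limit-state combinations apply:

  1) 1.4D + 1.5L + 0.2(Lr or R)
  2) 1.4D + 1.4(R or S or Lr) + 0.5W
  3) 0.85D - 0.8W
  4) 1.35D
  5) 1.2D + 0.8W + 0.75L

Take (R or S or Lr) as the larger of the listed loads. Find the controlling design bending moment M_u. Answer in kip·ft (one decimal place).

260.1 kip·ft

(Lr or R) → R = 97.5 kip·ft; (R or S or Lr) → R = 97.5 kip·ft.
1) 1.4(56.7) + 1.5(107.5) + 0.2(97.5) = 260.1
2) 1.4(56.7) + 1.4(97.5) + 0.5(5.1) = 218.4
3) 0.85(56.7) - 0.8(5.1) = 48.2 - 4.1 = 44.1
4) 1.35(56.7) = 76.5
5) 1.2(56.7) + 0.8(5.1) + 0.75(107.5) = 68.0 + 4.1 + 80.6 = 152.7
The controlling combination is 1, giving 260.1 kip·ft.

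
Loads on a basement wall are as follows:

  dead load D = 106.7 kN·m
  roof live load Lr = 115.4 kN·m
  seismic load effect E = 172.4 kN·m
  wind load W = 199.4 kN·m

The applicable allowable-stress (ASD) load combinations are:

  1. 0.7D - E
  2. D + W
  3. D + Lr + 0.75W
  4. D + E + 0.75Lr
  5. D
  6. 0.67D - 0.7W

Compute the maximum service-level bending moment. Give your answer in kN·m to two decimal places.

1. 0.7(106.7) - 1.0(172.4) = 74.69 - 172.40 = -97.71
2. 1.0(106.7) + 1.0(199.4) = 106.70 + 199.40 = 306.10
3. 1.0(106.7) + 1.0(115.4) + 0.75(199.4) = 106.70 + 115.40 + 149.55 = 371.65
4. 1.0(106.7) + 1.0(172.4) + 0.75(115.4) = 106.70 + 172.40 + 86.55 = 365.65
5. 1.0(106.7) = 106.70
6. 0.67(106.7) - 0.7(199.4) = 71.49 - 139.58 = -68.09
Maximum is from combination 3.

371.65 kN·m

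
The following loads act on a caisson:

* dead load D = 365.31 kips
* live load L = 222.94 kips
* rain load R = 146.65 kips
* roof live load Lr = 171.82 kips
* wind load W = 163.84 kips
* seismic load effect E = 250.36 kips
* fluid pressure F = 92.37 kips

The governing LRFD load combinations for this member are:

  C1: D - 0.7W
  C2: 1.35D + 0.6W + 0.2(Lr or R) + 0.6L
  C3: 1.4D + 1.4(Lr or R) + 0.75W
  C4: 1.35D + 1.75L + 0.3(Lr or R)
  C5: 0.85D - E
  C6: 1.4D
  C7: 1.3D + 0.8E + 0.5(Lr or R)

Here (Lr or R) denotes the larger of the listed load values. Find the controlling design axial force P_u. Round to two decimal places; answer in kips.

(Lr or R) → Lr = 171.82 kips.
C1: 1.0(365.31) - 0.7(163.84) = 365.31 - 114.69 = 250.62
C2: 1.35(365.31) + 0.6(163.84) + 0.2(171.82) + 0.6(222.94) = 759.60
C3: 1.4(365.31) + 1.4(171.82) + 0.75(163.84) = 511.43 + 240.55 + 122.88 = 874.86
C4: 1.35(365.31) + 1.75(222.94) + 0.3(171.82) = 934.86
C5: 0.85(365.31) - 1.0(250.36) = 310.51 - 250.36 = 60.15
C6: 1.4(365.31) = 511.43
C7: 1.3(365.31) + 0.8(250.36) + 0.5(171.82) = 474.90 + 200.29 + 85.91 = 761.10
The controlling combination is 4, giving 934.86 kips.

934.86 kips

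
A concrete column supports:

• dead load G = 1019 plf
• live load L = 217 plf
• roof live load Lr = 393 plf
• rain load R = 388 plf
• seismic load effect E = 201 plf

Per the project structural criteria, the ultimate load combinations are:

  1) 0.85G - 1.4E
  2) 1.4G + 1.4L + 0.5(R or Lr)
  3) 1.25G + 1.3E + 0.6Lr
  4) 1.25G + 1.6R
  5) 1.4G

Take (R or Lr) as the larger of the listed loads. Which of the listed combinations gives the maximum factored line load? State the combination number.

Combination 2

(R or Lr) → Lr = 393 plf.
1) 0.85(1019) - 1.4(201) = 584.75
2) 1.4(1019) + 1.4(217) + 0.5(393) = 1926.90
3) 1.25(1019) + 1.3(201) + 0.6(393) = 1770.85
4) 1.25(1019) + 1.6(388) = 1894.55
5) 1.4(1019) = 1426.60
The largest value is 1926.90 plf from combination 2.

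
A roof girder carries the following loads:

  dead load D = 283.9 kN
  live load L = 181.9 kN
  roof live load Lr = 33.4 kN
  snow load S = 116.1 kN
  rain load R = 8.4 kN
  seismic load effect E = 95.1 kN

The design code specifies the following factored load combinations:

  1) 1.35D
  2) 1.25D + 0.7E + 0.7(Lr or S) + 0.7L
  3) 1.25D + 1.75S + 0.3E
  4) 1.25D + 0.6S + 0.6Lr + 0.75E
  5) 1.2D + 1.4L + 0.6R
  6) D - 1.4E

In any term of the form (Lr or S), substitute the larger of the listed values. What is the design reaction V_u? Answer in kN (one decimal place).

(Lr or S) → S = 116.1 kN.
1) 1.35(283.9) = 383.3
2) 1.25(283.9) + 0.7(95.1) + 0.7(116.1) + 0.7(181.9) = 630.0
3) 1.25(283.9) + 1.75(116.1) + 0.3(95.1) = 354.9 + 203.2 + 28.5 = 586.6
4) 1.25(283.9) + 0.6(116.1) + 0.6(33.4) + 0.75(95.1) = 354.9 + 69.7 + 20.0 + 71.3 = 515.9
5) 1.2(283.9) + 1.4(181.9) + 0.6(8.4) = 340.7 + 254.7 + 5.0 = 600.4
6) 1.0(283.9) - 1.4(95.1) = 283.9 - 133.1 = 150.8
The controlling combination is 2, giving 630.0 kN.

630.0 kN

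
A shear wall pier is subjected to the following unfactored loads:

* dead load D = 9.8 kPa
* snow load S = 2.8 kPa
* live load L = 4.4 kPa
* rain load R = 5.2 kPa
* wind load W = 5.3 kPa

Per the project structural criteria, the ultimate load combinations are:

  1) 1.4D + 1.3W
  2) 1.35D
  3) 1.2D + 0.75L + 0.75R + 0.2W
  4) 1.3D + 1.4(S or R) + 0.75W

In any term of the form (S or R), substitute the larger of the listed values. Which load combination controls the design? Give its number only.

Combination 4

(S or R) → R = 5.2 kPa.
1) 1.4(9.8) + 1.3(5.3) = 13.7 + 6.9 = 20.6
2) 1.35(9.8) = 13.2
3) 1.2(9.8) + 0.75(4.4) + 0.75(5.2) + 0.2(5.3) = 20.0
4) 1.3(9.8) + 1.4(5.2) + 0.75(5.3) = 12.7 + 7.3 + 4.0 = 24.0
The largest value is 24.0 kPa from combination 4.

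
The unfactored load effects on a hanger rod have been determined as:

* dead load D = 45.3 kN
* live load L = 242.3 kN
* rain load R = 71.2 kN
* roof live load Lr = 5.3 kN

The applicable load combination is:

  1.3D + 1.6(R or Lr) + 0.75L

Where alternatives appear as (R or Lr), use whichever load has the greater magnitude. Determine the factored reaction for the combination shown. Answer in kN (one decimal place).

354.5 kN

(R or Lr) → R = 71.2 kN.
1.3(45.3) + 1.6(71.2) + 0.75(242.3) = 58.9 + 113.9 + 181.7 = 354.5
V_u = 354.5 kN.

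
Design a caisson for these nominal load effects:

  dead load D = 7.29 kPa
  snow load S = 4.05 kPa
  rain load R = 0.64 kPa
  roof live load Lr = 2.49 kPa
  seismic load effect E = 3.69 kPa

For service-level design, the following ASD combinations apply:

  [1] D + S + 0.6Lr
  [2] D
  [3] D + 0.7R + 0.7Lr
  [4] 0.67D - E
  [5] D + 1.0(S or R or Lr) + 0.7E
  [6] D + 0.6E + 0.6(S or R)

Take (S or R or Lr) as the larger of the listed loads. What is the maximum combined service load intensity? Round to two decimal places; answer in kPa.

13.92 kPa

(S or R or Lr) → S = 4.05 kPa; (S or R) → S = 4.05 kPa.
[1] 1.0(7.29) + 1.0(4.05) + 0.6(2.49) = 12.83
[2] 1.0(7.29) = 7.29
[3] 1.0(7.29) + 0.7(0.64) + 0.7(2.49) = 9.48
[4] 0.67(7.29) - 1.0(3.69) = 1.19
[5] 1.0(7.29) + 1.0(4.05) + 0.7(3.69) = 13.92
[6] 1.0(7.29) + 0.6(3.69) + 0.6(4.05) = 11.93
The controlling combination is 5, giving 13.92 kPa.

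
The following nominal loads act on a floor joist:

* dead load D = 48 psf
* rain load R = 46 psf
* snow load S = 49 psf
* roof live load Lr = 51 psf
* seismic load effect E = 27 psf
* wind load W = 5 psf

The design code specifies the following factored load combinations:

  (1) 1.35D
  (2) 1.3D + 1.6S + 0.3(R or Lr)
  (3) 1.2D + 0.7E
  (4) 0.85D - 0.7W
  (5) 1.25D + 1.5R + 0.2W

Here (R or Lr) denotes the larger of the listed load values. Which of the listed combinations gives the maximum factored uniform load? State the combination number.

(R or Lr) → Lr = 51 psf.
(1) 1.35(48) = 64.8
(2) 1.3(48) + 1.6(49) + 0.3(51) = 62.4 + 78.4 + 15.3 = 156.1
(3) 1.2(48) + 0.7(27) = 57.6 + 18.9 = 76.5
(4) 0.85(48) - 0.7(5) = 40.8 - 3.5 = 37.3
(5) 1.25(48) + 1.5(46) + 0.2(5) = 60.0 + 69.0 + 1.0 = 130.0
The largest value is 156.1 psf from combination 2.

Combination 2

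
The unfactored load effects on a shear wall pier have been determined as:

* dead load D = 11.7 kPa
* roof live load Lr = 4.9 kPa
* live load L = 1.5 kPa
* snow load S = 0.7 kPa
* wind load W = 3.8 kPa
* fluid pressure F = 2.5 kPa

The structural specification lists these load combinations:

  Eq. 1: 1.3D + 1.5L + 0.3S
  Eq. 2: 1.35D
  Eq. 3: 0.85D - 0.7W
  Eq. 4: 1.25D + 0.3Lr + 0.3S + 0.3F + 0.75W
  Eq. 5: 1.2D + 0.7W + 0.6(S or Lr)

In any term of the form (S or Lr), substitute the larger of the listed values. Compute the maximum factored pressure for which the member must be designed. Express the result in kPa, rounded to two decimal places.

19.91 kPa

(S or Lr) → Lr = 4.9 kPa.
Eq. 1: 1.3(11.7) + 1.5(1.5) + 0.3(0.7) = 15.21 + 2.25 + 0.21 = 17.67
Eq. 2: 1.35(11.7) = 15.80
Eq. 3: 0.85(11.7) - 0.7(3.8) = 9.95 - 2.66 = 7.29
Eq. 4: 1.25(11.7) + 0.3(4.9) + 0.3(0.7) + 0.3(2.5) + 0.75(3.8) = 14.63 + 1.47 + 0.21 + 0.75 + 2.85 = 19.91
Eq. 5: 1.2(11.7) + 0.7(3.8) + 0.6(4.9) = 14.04 + 2.66 + 2.94 = 19.64
Maximum is from combination 4.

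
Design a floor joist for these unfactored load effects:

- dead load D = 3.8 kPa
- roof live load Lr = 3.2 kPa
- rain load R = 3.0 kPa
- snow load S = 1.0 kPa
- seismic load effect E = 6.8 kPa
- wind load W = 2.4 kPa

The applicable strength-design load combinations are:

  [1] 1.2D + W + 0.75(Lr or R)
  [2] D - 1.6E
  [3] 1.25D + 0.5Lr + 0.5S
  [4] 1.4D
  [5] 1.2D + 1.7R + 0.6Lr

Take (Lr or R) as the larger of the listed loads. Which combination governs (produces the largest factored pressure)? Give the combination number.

(Lr or R) → Lr = 3.2 kPa.
[1] 1.2(3.8) + 1.0(2.4) + 0.75(3.2) = 4.56 + 2.40 + 2.40 = 9.36
[2] 1.0(3.8) - 1.6(6.8) = 3.80 - 10.88 = -7.08
[3] 1.25(3.8) + 0.5(3.2) + 0.5(1.0) = 4.75 + 1.60 + 0.50 = 6.85
[4] 1.4(3.8) = 5.32
[5] 1.2(3.8) + 1.7(3.0) + 0.6(3.2) = 4.56 + 5.10 + 1.92 = 11.58
The largest value is 11.58 kPa from combination 5.

Combination 5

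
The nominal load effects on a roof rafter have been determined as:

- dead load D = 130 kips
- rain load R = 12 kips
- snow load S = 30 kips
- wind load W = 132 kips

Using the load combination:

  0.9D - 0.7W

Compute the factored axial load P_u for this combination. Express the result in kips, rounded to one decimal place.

24.6 kips

0.9(130) - 0.7(132) = 24.6
P_u = 24.6 kips.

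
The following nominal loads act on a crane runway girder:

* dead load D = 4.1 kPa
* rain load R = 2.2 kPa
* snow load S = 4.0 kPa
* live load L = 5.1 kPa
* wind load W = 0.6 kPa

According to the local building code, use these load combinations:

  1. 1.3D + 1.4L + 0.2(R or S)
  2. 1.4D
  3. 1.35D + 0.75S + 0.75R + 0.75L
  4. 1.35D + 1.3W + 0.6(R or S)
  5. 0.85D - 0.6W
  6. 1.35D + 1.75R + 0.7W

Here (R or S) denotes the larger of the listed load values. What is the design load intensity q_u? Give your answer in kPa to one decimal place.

14.0 kPa

(R or S) → S = 4.0 kPa.
1. 1.3(4.1) + 1.4(5.1) + 0.2(4.0) = 13.3
2. 1.4(4.1) = 5.7
3. 1.35(4.1) + 0.75(4.0) + 0.75(2.2) + 0.75(5.1) = 14.0
4. 1.35(4.1) + 1.3(0.6) + 0.6(4.0) = 8.7
5. 0.85(4.1) - 0.6(0.6) = 3.1
6. 1.35(4.1) + 1.75(2.2) + 0.7(0.6) = 9.8
The controlling combination is 3, giving 14.0 kPa.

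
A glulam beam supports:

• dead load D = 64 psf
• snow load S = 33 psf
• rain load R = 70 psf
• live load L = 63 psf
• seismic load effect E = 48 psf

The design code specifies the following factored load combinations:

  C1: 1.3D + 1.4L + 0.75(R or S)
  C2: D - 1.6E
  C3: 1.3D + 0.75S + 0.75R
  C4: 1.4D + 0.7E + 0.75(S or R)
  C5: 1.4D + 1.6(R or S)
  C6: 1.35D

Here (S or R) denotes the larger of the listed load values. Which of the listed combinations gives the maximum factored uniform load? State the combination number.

Combination 1

(R or S) → R = 70 psf; (S or R) → R = 70 psf.
C1: 1.3(64) + 1.4(63) + 0.75(70) = 83.2 + 88.2 + 52.5 = 223.9
C2: 1.0(64) - 1.6(48) = 64.0 - 76.8 = -12.8
C3: 1.3(64) + 0.75(33) + 0.75(70) = 83.2 + 24.8 + 52.5 = 160.5
C4: 1.4(64) + 0.7(48) + 0.75(70) = 89.6 + 33.6 + 52.5 = 175.7
C5: 1.4(64) + 1.6(70) = 89.6 + 112.0 = 201.6
C6: 1.35(64) = 86.4
The largest value is 223.9 psf from combination 1.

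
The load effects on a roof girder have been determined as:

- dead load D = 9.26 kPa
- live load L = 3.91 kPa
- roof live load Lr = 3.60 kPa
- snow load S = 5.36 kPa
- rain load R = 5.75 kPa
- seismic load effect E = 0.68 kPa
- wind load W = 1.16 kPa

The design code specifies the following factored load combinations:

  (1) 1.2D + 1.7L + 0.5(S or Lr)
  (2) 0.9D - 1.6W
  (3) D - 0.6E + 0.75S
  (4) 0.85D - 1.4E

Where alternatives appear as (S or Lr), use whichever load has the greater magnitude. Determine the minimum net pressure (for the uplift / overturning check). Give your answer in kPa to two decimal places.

6.48 kPa

(S or Lr) → S = 5.36 kPa.
(1) 1.2(9.26) + 1.7(3.91) + 0.5(5.36) = 20.44
(2) 0.9(9.26) - 1.6(1.16) = 6.48
(3) 1.0(9.26) - 0.6(0.68) + 0.75(5.36) = 12.87
(4) 0.85(9.26) - 1.4(0.68) = 6.92
Combination 2 gives the minimum: 6.48 kPa.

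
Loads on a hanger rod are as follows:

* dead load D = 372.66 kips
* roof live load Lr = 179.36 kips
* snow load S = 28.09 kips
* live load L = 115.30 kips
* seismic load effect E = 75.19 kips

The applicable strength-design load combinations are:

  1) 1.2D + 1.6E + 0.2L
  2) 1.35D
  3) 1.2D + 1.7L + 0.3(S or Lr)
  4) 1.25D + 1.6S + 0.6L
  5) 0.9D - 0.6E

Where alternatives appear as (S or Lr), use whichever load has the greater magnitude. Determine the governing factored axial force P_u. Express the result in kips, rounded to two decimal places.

697.01 kips

(S or Lr) → Lr = 179.36 kips.
1) 1.2(372.66) + 1.6(75.19) + 0.2(115.30) = 590.56
2) 1.35(372.66) = 503.09
3) 1.2(372.66) + 1.7(115.30) + 0.3(179.36) = 447.19 + 196.01 + 53.81 = 697.01
4) 1.25(372.66) + 1.6(28.09) + 0.6(115.30) = 465.83 + 44.94 + 69.18 = 579.95
5) 0.9(372.66) - 0.6(75.19) = 335.39 - 45.11 = 290.28
Maximum is from combination 3.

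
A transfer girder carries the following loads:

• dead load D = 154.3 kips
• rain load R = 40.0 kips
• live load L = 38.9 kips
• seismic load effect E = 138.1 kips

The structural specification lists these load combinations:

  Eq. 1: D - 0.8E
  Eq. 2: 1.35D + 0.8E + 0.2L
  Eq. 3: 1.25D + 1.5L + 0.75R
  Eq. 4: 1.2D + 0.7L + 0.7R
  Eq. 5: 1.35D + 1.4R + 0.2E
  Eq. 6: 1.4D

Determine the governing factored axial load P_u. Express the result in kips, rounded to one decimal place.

Eq. 1: 1.0(154.3) - 0.8(138.1) = 154.3 - 110.5 = 43.8
Eq. 2: 1.35(154.3) + 0.8(138.1) + 0.2(38.9) = 208.3 + 110.5 + 7.8 = 326.6
Eq. 3: 1.25(154.3) + 1.5(38.9) + 0.75(40.0) = 281.2
Eq. 4: 1.2(154.3) + 0.7(38.9) + 0.7(40.0) = 185.2 + 27.2 + 28.0 = 240.4
Eq. 5: 1.35(154.3) + 1.4(40.0) + 0.2(138.1) = 208.3 + 56.0 + 27.6 = 291.9
Eq. 6: 1.4(154.3) = 216.0
Combination 2 governs: P_u = 326.6 kips.

326.6 kips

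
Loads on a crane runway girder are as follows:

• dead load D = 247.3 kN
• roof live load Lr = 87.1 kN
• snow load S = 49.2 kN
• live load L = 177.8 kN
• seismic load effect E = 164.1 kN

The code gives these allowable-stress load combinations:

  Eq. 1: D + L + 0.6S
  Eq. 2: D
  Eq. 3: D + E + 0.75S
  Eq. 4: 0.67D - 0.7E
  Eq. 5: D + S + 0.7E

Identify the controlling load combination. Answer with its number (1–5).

Eq. 1: 1.0(247.3) + 1.0(177.8) + 0.6(49.2) = 247.3 + 177.8 + 29.5 = 454.6
Eq. 2: 1.0(247.3) = 247.3
Eq. 3: 1.0(247.3) + 1.0(164.1) + 0.75(49.2) = 247.3 + 164.1 + 36.9 = 448.3
Eq. 4: 0.67(247.3) - 0.7(164.1) = 165.7 - 114.9 = 50.8
Eq. 5: 1.0(247.3) + 1.0(49.2) + 0.7(164.1) = 247.3 + 49.2 + 114.9 = 411.4
The largest value is 454.6 kN from combination 1.

Combination 1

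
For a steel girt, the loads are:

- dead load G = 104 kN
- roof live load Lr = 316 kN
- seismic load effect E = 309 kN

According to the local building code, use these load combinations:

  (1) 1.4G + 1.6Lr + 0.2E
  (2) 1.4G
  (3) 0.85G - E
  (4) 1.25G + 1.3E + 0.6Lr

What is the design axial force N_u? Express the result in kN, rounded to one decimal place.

721.3 kN

(1) 1.4(104) + 1.6(316) + 0.2(309) = 145.6 + 505.6 + 61.8 = 713.0
(2) 1.4(104) = 145.6
(3) 0.85(104) - 1.0(309) = 88.4 - 309.0 = -220.6
(4) 1.25(104) + 1.3(309) + 0.6(316) = 130.0 + 401.7 + 189.6 = 721.3
The controlling combination is 4, giving 721.3 kN.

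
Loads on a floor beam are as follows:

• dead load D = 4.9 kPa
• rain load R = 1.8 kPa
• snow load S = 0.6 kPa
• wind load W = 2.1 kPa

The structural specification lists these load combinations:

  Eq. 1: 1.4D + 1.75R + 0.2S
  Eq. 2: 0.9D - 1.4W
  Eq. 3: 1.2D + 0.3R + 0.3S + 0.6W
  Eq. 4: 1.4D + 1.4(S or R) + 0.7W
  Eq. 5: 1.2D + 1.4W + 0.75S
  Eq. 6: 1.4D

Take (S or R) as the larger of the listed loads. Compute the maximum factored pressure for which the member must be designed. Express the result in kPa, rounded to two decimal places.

10.85 kPa

(S or R) → R = 1.8 kPa.
Eq. 1: 1.4(4.9) + 1.75(1.8) + 0.2(0.6) = 6.86 + 3.15 + 0.12 = 10.13
Eq. 2: 0.9(4.9) - 1.4(2.1) = 4.41 - 2.94 = 1.47
Eq. 3: 1.2(4.9) + 0.3(1.8) + 0.3(0.6) + 0.6(2.1) = 5.88 + 0.54 + 0.18 + 1.26 = 7.86
Eq. 4: 1.4(4.9) + 1.4(1.8) + 0.7(2.1) = 6.86 + 2.52 + 1.47 = 10.85
Eq. 5: 1.2(4.9) + 1.4(2.1) + 0.75(0.6) = 5.88 + 2.94 + 0.45 = 9.27
Eq. 6: 1.4(4.9) = 6.86
The controlling combination is 4, giving 10.85 kPa.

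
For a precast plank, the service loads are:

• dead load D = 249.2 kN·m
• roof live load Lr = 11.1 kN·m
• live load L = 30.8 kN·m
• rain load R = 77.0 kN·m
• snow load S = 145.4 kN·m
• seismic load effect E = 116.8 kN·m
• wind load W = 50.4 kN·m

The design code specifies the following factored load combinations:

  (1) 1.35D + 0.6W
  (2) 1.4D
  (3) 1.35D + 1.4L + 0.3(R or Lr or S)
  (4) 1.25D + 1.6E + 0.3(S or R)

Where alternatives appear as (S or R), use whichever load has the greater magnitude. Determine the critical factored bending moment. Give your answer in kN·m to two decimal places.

(R or Lr or S) → S = 145.4 kN·m; (S or R) → S = 145.4 kN·m.
(1) 1.35(249.2) + 0.6(50.4) = 336.42 + 30.24 = 366.66
(2) 1.4(249.2) = 348.88
(3) 1.35(249.2) + 1.4(30.8) + 0.3(145.4) = 336.42 + 43.12 + 43.62 = 423.16
(4) 1.25(249.2) + 1.6(116.8) + 0.3(145.4) = 311.50 + 186.88 + 43.62 = 542.00
Combination 4 governs: M_u = 542.00 kN·m.

542.00 kN·m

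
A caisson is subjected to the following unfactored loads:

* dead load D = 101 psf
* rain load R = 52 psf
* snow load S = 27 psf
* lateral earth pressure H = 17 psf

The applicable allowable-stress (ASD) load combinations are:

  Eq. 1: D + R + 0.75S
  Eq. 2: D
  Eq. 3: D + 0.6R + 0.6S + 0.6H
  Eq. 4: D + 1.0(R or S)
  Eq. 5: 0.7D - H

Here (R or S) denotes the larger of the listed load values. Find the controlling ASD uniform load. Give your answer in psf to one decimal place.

(R or S) → R = 52 psf.
Eq. 1: 1.0(101) + 1.0(52) + 0.75(27) = 101.0 + 52.0 + 20.3 = 173.3
Eq. 2: 1.0(101) = 101.0
Eq. 3: 1.0(101) + 0.6(52) + 0.6(27) + 0.6(17) = 101.0 + 31.2 + 16.2 + 10.2 = 158.6
Eq. 4: 1.0(101) + 1.0(52) = 101.0 + 52.0 = 153.0
Eq. 5: 0.7(101) - 1.0(17) = 70.7 - 17.0 = 53.7
Combination 1 governs: q = 173.3 psf.

173.3 psf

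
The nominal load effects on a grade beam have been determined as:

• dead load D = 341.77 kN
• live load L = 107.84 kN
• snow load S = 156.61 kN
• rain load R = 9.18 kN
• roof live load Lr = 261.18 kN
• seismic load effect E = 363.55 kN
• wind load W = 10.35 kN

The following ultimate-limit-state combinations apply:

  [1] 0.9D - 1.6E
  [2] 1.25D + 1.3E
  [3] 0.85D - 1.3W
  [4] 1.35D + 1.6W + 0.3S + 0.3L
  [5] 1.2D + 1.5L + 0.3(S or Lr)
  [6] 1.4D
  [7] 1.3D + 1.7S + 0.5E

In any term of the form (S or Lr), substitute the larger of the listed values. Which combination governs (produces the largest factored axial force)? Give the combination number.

(S or Lr) → Lr = 261.18 kN.
[1] 0.9(341.77) - 1.6(363.55) = 307.59 - 581.68 = -274.09
[2] 1.25(341.77) + 1.3(363.55) = 427.21 + 472.62 = 899.83
[3] 0.85(341.77) - 1.3(10.35) = 277.05
[4] 1.35(341.77) + 1.6(10.35) + 0.3(156.61) + 0.3(107.84) = 461.39 + 16.56 + 46.98 + 32.35 = 557.28
[5] 1.2(341.77) + 1.5(107.84) + 0.3(261.18) = 650.24
[6] 1.4(341.77) = 478.48
[7] 1.3(341.77) + 1.7(156.61) + 0.5(363.55) = 892.31
The largest value is 899.83 kN from combination 2.

Combination 2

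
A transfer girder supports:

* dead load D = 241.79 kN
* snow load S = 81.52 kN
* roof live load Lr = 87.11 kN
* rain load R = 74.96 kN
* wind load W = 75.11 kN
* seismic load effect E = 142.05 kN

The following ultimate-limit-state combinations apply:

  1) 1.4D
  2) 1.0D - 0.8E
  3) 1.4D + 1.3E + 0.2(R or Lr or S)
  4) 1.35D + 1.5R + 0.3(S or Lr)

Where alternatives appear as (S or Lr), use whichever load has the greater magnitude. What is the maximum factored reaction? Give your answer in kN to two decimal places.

540.59 kN

(R or Lr or S) → Lr = 87.11 kN; (S or Lr) → Lr = 87.11 kN.
1) 1.4(241.79) = 338.51
2) 1.0(241.79) - 0.8(142.05) = 241.79 - 113.64 = 128.15
3) 1.4(241.79) + 1.3(142.05) + 0.2(87.11) = 540.59
4) 1.35(241.79) + 1.5(74.96) + 0.3(87.11) = 326.42 + 112.44 + 26.13 = 464.99
Maximum is from combination 3.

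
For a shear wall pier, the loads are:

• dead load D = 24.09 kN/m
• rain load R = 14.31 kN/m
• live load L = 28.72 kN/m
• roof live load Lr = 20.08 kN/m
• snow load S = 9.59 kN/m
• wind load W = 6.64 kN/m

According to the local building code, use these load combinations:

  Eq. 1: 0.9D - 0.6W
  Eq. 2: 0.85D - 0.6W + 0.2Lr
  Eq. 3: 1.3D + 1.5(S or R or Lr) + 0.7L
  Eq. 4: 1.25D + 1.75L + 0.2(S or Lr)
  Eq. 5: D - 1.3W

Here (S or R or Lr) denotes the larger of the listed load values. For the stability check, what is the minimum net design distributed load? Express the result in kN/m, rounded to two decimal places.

15.46 kN/m

(S or R or Lr) → Lr = 20.08 kN/m; (S or Lr) → Lr = 20.08 kN/m.
Eq. 1: 0.9(24.09) - 0.6(6.64) = 21.68 - 3.98 = 17.70
Eq. 2: 0.85(24.09) - 0.6(6.64) + 0.2(20.08) = 20.51
Eq. 3: 1.3(24.09) + 1.5(20.08) + 0.7(28.72) = 31.32 + 30.12 + 20.10 = 81.54
Eq. 4: 1.25(24.09) + 1.75(28.72) + 0.2(20.08) = 30.11 + 50.26 + 4.02 = 84.39
Eq. 5: 1.0(24.09) - 1.3(6.64) = 24.09 - 8.63 = 15.46
Combination 5 gives the minimum: 15.46 kN/m.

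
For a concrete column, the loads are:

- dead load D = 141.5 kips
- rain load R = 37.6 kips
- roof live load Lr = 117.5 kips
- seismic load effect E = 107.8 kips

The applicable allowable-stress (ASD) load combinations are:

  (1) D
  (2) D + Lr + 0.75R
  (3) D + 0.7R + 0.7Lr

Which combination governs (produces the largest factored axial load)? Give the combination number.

(1) 1.0(141.5) = 141.50
(2) 1.0(141.5) + 1.0(117.5) + 0.75(37.6) = 287.20
(3) 1.0(141.5) + 0.7(37.6) + 0.7(117.5) = 250.07
The largest value is 287.20 kips from combination 2.

Combination 2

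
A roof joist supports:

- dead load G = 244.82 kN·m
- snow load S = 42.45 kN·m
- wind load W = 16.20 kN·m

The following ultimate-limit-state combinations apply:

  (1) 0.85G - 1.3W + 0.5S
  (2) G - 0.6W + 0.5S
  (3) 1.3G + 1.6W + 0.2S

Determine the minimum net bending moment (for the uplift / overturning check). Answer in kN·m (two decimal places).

(1) 0.85(244.82) - 1.3(16.20) + 0.5(42.45) = 208.26
(2) 1.0(244.82) - 0.6(16.20) + 0.5(42.45) = 244.82 - 9.72 + 21.23 = 256.33
(3) 1.3(244.82) + 1.6(16.20) + 0.2(42.45) = 318.27 + 25.92 + 8.49 = 352.68
Combination 1 gives the minimum: 208.26 kN·m.

208.26 kN·m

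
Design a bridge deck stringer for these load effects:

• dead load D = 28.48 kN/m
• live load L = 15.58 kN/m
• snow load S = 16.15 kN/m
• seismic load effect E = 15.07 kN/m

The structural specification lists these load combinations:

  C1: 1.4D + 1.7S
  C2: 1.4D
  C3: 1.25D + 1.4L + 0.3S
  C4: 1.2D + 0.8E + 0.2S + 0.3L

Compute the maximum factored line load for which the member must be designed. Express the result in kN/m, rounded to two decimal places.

C1: 1.4(28.48) + 1.7(16.15) = 67.33
C2: 1.4(28.48) = 39.87
C3: 1.25(28.48) + 1.4(15.58) + 0.3(16.15) = 62.26
C4: 1.2(28.48) + 0.8(15.07) + 0.2(16.15) + 0.3(15.58) = 54.14
Combination 1 governs: w_u = 67.33 kN/m.

67.33 kN/m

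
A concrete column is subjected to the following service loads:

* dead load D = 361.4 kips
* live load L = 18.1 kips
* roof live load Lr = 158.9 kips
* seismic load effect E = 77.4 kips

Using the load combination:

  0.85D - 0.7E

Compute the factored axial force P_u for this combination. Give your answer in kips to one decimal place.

253.0 kips

0.85(361.4) - 0.7(77.4) = 307.2 - 54.2 = 253.0
P_u = 253.0 kips.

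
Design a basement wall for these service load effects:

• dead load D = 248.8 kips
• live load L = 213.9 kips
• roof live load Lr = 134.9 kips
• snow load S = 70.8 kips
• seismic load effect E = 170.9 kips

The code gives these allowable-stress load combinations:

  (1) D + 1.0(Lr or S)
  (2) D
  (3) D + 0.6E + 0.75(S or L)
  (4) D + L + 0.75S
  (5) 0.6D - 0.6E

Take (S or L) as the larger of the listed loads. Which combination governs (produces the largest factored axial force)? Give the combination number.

(Lr or S) → Lr = 134.9 kips; (S or L) → L = 213.9 kips.
(1) 1.0(248.8) + 1.0(134.9) = 248.8 + 134.9 = 383.7
(2) 1.0(248.8) = 248.8
(3) 1.0(248.8) + 0.6(170.9) + 0.75(213.9) = 511.8
(4) 1.0(248.8) + 1.0(213.9) + 0.75(70.8) = 248.8 + 213.9 + 53.1 = 515.8
(5) 0.6(248.8) - 0.6(170.9) = 46.7
The largest value is 515.8 kips from combination 4.

Combination 4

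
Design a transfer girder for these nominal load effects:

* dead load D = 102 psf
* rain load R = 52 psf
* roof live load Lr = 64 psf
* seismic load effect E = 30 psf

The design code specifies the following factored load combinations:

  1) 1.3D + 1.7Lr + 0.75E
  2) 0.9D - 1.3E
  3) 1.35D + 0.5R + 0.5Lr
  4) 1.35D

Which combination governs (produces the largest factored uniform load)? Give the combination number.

Combination 1

1) 1.3(102) + 1.7(64) + 0.75(30) = 132.6 + 108.8 + 22.5 = 263.9
2) 0.9(102) - 1.3(30) = 91.8 - 39.0 = 52.8
3) 1.35(102) + 0.5(52) + 0.5(64) = 137.7 + 26.0 + 32.0 = 195.7
4) 1.35(102) = 137.7
The largest value is 263.9 psf from combination 1.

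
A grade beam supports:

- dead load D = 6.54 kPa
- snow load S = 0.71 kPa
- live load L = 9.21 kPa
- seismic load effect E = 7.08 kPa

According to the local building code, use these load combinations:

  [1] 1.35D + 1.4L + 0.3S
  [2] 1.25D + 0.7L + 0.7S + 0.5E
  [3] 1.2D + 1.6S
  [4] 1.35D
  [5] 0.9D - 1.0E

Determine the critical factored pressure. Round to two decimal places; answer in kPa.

[1] 1.35(6.54) + 1.4(9.21) + 0.3(0.71) = 21.94
[2] 1.25(6.54) + 0.7(9.21) + 0.7(0.71) + 0.5(7.08) = 18.66
[3] 1.2(6.54) + 1.6(0.71) = 8.98
[4] 1.35(6.54) = 8.83
[5] 0.9(6.54) - 1.0(7.08) = -1.19
The controlling combination is 1, giving 21.94 kPa.

21.94 kPa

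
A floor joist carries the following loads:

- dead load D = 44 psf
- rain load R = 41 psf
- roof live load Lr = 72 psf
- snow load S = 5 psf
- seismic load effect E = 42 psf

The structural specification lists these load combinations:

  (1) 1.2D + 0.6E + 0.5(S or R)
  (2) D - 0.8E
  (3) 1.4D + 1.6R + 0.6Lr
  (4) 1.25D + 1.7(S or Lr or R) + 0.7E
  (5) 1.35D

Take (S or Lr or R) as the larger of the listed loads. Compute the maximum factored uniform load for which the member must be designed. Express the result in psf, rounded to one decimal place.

(S or R) → R = 41 psf; (S or Lr or R) → Lr = 72 psf.
(1) 1.2(44) + 0.6(42) + 0.5(41) = 52.8 + 25.2 + 20.5 = 98.5
(2) 1.0(44) - 0.8(42) = 44.0 - 33.6 = 10.4
(3) 1.4(44) + 1.6(41) + 0.6(72) = 61.6 + 65.6 + 43.2 = 170.4
(4) 1.25(44) + 1.7(72) + 0.7(42) = 55.0 + 122.4 + 29.4 = 206.8
(5) 1.35(44) = 59.4
Maximum is from combination 4.

206.8 psf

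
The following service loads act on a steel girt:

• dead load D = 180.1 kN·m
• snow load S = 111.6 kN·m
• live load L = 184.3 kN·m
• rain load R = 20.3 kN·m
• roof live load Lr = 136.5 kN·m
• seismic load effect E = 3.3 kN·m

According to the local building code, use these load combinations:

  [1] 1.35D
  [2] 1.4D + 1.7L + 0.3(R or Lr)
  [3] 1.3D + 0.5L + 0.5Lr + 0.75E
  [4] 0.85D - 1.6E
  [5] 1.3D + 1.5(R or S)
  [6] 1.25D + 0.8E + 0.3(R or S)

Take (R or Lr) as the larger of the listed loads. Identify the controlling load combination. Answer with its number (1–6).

(R or Lr) → Lr = 136.5 kN·m; (R or S) → S = 111.6 kN·m.
[1] 1.35(180.1) = 243.1
[2] 1.4(180.1) + 1.7(184.3) + 0.3(136.5) = 606.4
[3] 1.3(180.1) + 0.5(184.3) + 0.5(136.5) + 0.75(3.3) = 397.0
[4] 0.85(180.1) - 1.6(3.3) = 147.8
[5] 1.3(180.1) + 1.5(111.6) = 401.5
[6] 1.25(180.1) + 0.8(3.3) + 0.3(111.6) = 261.2
The largest value is 606.4 kN·m from combination 2.

Combination 2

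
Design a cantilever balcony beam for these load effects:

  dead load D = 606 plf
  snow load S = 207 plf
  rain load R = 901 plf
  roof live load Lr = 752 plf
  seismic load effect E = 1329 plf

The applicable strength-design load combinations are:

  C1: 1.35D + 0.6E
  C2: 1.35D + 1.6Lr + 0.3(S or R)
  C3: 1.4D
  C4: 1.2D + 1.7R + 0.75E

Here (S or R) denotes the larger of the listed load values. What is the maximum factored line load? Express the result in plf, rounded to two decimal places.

3255.65 plf

(S or R) → R = 901 plf.
C1: 1.35(606) + 0.6(1329) = 818.10 + 797.40 = 1615.50
C2: 1.35(606) + 1.6(752) + 0.3(901) = 818.10 + 1203.20 + 270.30 = 2291.60
C3: 1.4(606) = 848.40
C4: 1.2(606) + 1.7(901) + 0.75(1329) = 727.20 + 1531.70 + 996.75 = 3255.65
Combination 4 governs: w_u = 3255.65 plf.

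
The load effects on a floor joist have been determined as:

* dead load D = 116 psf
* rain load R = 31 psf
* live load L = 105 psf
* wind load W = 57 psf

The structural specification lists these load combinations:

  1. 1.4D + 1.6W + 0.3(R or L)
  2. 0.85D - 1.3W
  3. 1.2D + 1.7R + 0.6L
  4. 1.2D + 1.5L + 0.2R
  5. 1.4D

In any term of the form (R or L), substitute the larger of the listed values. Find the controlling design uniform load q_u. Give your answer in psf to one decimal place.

302.9 psf

(R or L) → L = 105 psf.
1. 1.4(116) + 1.6(57) + 0.3(105) = 162.4 + 91.2 + 31.5 = 285.1
2. 0.85(116) - 1.3(57) = 98.6 - 74.1 = 24.5
3. 1.2(116) + 1.7(31) + 0.6(105) = 139.2 + 52.7 + 63.0 = 254.9
4. 1.2(116) + 1.5(105) + 0.2(31) = 139.2 + 157.5 + 6.2 = 302.9
5. 1.4(116) = 162.4
The controlling combination is 4, giving 302.9 psf.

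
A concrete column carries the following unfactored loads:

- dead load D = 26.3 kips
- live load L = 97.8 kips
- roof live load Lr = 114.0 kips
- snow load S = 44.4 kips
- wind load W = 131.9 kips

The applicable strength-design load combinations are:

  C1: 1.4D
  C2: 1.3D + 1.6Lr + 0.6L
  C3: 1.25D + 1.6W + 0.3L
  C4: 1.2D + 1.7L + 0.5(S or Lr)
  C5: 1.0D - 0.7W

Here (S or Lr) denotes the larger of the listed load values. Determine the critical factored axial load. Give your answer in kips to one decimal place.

(S or Lr) → Lr = 114.0 kips.
C1: 1.4(26.3) = 36.8
C2: 1.3(26.3) + 1.6(114.0) + 0.6(97.8) = 34.2 + 182.4 + 58.7 = 275.3
C3: 1.25(26.3) + 1.6(131.9) + 0.3(97.8) = 273.3
C4: 1.2(26.3) + 1.7(97.8) + 0.5(114.0) = 254.8
C5: 1.0(26.3) - 0.7(131.9) = 26.3 - 92.3 = -66.0
The controlling combination is 2, giving 275.3 kips.

275.3 kips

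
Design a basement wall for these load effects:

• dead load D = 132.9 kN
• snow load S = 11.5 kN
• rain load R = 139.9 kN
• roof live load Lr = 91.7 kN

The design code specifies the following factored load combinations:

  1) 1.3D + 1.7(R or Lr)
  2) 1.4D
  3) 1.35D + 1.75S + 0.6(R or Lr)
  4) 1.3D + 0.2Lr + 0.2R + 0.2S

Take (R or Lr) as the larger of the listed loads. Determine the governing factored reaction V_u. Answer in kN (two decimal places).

(R or Lr) → R = 139.9 kN.
1) 1.3(132.9) + 1.7(139.9) = 172.77 + 237.83 = 410.60
2) 1.4(132.9) = 186.06
3) 1.35(132.9) + 1.75(11.5) + 0.6(139.9) = 283.48
4) 1.3(132.9) + 0.2(91.7) + 0.2(139.9) + 0.2(11.5) = 172.77 + 18.34 + 27.98 + 2.30 = 221.39
Combination 1 governs: V_u = 410.60 kN.

410.60 kN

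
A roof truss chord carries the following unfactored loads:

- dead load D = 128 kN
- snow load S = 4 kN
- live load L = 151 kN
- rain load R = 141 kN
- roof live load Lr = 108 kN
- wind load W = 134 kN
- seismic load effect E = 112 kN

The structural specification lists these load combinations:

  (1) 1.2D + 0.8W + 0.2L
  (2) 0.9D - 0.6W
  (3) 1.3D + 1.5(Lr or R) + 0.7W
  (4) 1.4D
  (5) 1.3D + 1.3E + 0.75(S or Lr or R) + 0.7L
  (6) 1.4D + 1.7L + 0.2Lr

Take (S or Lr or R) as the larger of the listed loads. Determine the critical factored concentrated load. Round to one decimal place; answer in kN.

(Lr or R) → R = 141 kN; (S or Lr or R) → R = 141 kN.
(1) 1.2(128) + 0.8(134) + 0.2(151) = 291.0
(2) 0.9(128) - 0.6(134) = 34.8
(3) 1.3(128) + 1.5(141) + 0.7(134) = 471.7
(4) 1.4(128) = 179.2
(5) 1.3(128) + 1.3(112) + 0.75(141) + 0.7(151) = 523.5
(6) 1.4(128) + 1.7(151) + 0.2(108) = 457.5
Combination 5 governs: P_u = 523.5 kN.

523.5 kN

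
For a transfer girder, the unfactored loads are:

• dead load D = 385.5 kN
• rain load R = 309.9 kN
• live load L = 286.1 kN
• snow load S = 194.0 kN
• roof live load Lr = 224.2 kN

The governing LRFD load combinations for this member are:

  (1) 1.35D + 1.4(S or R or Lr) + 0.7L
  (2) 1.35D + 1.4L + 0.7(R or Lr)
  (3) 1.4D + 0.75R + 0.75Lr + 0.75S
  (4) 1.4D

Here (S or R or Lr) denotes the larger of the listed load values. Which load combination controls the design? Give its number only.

(S or R or Lr) → R = 309.9 kN; (R or Lr) → R = 309.9 kN.
(1) 1.35(385.5) + 1.4(309.9) + 0.7(286.1) = 1154.6
(2) 1.35(385.5) + 1.4(286.1) + 0.7(309.9) = 1137.9
(3) 1.4(385.5) + 0.75(309.9) + 0.75(224.2) + 0.75(194.0) = 1085.8
(4) 1.4(385.5) = 539.7
The largest value is 1154.6 kN from combination 1.

Combination 1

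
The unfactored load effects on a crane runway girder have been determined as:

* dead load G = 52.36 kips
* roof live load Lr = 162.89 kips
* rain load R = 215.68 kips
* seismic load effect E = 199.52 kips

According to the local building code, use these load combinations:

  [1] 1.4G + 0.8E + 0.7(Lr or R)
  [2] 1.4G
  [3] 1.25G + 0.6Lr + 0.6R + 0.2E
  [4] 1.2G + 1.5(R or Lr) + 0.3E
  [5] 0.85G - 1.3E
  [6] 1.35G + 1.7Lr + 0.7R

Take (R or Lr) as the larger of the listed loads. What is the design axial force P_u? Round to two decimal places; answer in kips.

498.58 kips

(Lr or R) → R = 215.68 kips; (R or Lr) → R = 215.68 kips.
[1] 1.4(52.36) + 0.8(199.52) + 0.7(215.68) = 383.90
[2] 1.4(52.36) = 73.30
[3] 1.25(52.36) + 0.6(162.89) + 0.6(215.68) + 0.2(199.52) = 332.50
[4] 1.2(52.36) + 1.5(215.68) + 0.3(199.52) = 446.21
[5] 0.85(52.36) - 1.3(199.52) = -214.87
[6] 1.35(52.36) + 1.7(162.89) + 0.7(215.68) = 498.58
The controlling combination is 6, giving 498.58 kips.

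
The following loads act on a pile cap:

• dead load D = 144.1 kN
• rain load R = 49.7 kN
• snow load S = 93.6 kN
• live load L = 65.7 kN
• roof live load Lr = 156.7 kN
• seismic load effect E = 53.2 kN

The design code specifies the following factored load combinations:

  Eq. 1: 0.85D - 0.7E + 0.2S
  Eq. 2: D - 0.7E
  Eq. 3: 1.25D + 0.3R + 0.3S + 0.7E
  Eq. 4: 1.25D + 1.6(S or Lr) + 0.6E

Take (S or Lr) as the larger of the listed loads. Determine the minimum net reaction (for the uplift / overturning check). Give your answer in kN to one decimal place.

104.0 kN

(S or Lr) → Lr = 156.7 kN.
Eq. 1: 0.85(144.1) - 0.7(53.2) + 0.2(93.6) = 122.5 - 37.2 + 18.7 = 104.0
Eq. 2: 1.0(144.1) - 0.7(53.2) = 144.1 - 37.2 = 106.9
Eq. 3: 1.25(144.1) + 0.3(49.7) + 0.3(93.6) + 0.7(53.2) = 260.4
Eq. 4: 1.25(144.1) + 1.6(156.7) + 0.6(53.2) = 462.8
Combination 1 gives the minimum: 104.0 kN.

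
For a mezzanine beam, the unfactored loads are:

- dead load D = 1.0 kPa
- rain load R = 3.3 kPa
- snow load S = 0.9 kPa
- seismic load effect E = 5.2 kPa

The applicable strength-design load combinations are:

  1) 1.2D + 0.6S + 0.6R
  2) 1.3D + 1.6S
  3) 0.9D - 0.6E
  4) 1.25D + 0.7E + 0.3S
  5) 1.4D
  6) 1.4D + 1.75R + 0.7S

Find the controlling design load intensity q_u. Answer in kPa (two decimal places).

7.81 kPa

1) 1.2(1.0) + 0.6(0.9) + 0.6(3.3) = 1.20 + 0.54 + 1.98 = 3.72
2) 1.3(1.0) + 1.6(0.9) = 1.30 + 1.44 = 2.74
3) 0.9(1.0) - 0.6(5.2) = 0.90 - 3.12 = -2.22
4) 1.25(1.0) + 0.7(5.2) + 0.3(0.9) = 1.25 + 3.64 + 0.27 = 5.16
5) 1.4(1.0) = 1.40
6) 1.4(1.0) + 1.75(3.3) + 0.7(0.9) = 1.40 + 5.78 + 0.63 = 7.81
Combination 6 governs: q_u = 7.81 kPa.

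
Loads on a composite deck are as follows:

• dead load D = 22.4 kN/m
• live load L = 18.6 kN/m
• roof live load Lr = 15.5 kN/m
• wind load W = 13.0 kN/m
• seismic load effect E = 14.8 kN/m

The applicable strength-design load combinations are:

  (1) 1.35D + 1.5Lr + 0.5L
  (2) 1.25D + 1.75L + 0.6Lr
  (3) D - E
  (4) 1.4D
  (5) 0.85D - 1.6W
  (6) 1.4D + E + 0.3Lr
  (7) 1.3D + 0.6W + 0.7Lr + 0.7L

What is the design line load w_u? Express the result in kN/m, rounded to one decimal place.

(1) 1.35(22.4) + 1.5(15.5) + 0.5(18.6) = 30.2 + 23.3 + 9.3 = 62.8
(2) 1.25(22.4) + 1.75(18.6) + 0.6(15.5) = 28.0 + 32.6 + 9.3 = 69.9
(3) 1.0(22.4) - 1.0(14.8) = 22.4 - 14.8 = 7.6
(4) 1.4(22.4) = 31.4
(5) 0.85(22.4) - 1.6(13.0) = 19.0 - 20.8 = -1.8
(6) 1.4(22.4) + 1.0(14.8) + 0.3(15.5) = 50.8
(7) 1.3(22.4) + 0.6(13.0) + 0.7(15.5) + 0.7(18.6) = 29.1 + 7.8 + 10.9 + 13.0 = 60.8
Combination 2 governs: w_u = 69.9 kN/m.

69.9 kN/m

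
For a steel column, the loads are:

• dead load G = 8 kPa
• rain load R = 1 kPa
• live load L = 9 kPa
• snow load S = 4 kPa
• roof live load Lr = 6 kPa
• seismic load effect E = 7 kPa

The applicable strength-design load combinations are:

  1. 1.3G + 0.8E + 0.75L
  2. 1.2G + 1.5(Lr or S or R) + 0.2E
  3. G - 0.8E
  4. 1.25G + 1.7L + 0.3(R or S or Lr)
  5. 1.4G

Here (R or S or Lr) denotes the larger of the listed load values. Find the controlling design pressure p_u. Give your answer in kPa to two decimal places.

(Lr or S or R) → Lr = 6 kPa; (R or S or Lr) → Lr = 6 kPa.
1. 1.3(8) + 0.8(7) + 0.75(9) = 22.75
2. 1.2(8) + 1.5(6) + 0.2(7) = 20.00
3. 1.0(8) - 0.8(7) = 2.40
4. 1.25(8) + 1.7(9) + 0.3(6) = 27.10
5. 1.4(8) = 11.20
Combination 4 governs: p_u = 27.10 kPa.

27.10 kPa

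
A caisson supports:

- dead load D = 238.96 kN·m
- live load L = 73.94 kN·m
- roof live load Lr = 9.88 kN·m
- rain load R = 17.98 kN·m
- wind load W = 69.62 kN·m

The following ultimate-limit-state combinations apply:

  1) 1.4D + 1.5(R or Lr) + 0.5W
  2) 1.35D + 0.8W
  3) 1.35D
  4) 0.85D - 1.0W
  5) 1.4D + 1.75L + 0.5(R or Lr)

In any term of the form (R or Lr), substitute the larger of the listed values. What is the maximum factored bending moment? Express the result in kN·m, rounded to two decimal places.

472.93 kN·m

(R or Lr) → R = 17.98 kN·m.
1) 1.4(238.96) + 1.5(17.98) + 0.5(69.62) = 334.54 + 26.97 + 34.81 = 396.32
2) 1.35(238.96) + 0.8(69.62) = 378.29
3) 1.35(238.96) = 322.60
4) 0.85(238.96) - 1.0(69.62) = 203.12 - 69.62 = 133.50
5) 1.4(238.96) + 1.75(73.94) + 0.5(17.98) = 334.54 + 129.40 + 8.99 = 472.93
Maximum is from combination 5.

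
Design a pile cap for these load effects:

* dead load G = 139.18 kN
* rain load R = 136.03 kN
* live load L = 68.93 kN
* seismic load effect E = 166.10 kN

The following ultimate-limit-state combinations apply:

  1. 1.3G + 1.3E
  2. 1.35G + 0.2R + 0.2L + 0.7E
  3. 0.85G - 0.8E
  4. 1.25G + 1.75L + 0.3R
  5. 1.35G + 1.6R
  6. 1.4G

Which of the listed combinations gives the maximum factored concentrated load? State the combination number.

Combination 5

1. 1.3(139.18) + 1.3(166.10) = 396.86
2. 1.35(139.18) + 0.2(136.03) + 0.2(68.93) + 0.7(166.10) = 345.16
3. 0.85(139.18) - 0.8(166.10) = -14.58
4. 1.25(139.18) + 1.75(68.93) + 0.3(136.03) = 335.41
5. 1.35(139.18) + 1.6(136.03) = 405.54
6. 1.4(139.18) = 194.85
The largest value is 405.54 kN from combination 5.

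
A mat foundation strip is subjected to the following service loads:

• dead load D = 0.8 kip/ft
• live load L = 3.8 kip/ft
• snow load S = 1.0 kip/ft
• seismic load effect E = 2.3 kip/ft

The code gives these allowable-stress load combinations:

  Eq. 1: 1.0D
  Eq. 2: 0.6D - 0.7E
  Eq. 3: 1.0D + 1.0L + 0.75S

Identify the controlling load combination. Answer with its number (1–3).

Eq. 1: 1.0(0.8) = 0.8
Eq. 2: 0.6(0.8) - 0.7(2.3) = -1.1
Eq. 3: 1.0(0.8) + 1.0(3.8) + 0.75(1.0) = 5.4
The largest value is 5.4 kip/ft from combination 3.

Combination 3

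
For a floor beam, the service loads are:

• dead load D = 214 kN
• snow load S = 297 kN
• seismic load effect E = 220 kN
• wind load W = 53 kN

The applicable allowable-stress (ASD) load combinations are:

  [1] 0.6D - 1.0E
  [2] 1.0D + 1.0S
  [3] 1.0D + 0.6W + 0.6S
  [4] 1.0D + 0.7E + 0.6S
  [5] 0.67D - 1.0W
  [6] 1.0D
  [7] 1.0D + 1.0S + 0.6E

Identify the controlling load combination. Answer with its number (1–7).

Combination 7

[1] 0.6(214) - 1.0(220) = 128.40 - 220.00 = -91.60
[2] 1.0(214) + 1.0(297) = 214.00 + 297.00 = 511.00
[3] 1.0(214) + 0.6(53) + 0.6(297) = 214.00 + 31.80 + 178.20 = 424.00
[4] 1.0(214) + 0.7(220) + 0.6(297) = 214.00 + 154.00 + 178.20 = 546.20
[5] 0.67(214) - 1.0(53) = 143.38 - 53.00 = 90.38
[6] 1.0(214) = 214.00
[7] 1.0(214) + 1.0(297) + 0.6(220) = 214.00 + 297.00 + 132.00 = 643.00
The largest value is 643.00 kN from combination 7.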